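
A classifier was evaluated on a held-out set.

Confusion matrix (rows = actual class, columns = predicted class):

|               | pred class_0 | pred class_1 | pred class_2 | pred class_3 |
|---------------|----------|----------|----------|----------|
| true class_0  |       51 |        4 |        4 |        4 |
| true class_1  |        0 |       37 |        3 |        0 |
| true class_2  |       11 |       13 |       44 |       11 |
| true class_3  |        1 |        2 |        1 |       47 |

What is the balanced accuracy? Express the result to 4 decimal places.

Balanced accuracy = mean of per-class recall.
  class_0: recall = 51/63 = 0.80952
  class_1: recall = 37/40 = 0.92500
  class_2: recall = 44/79 = 0.55696
  class_3: recall = 47/51 = 0.92157
Mean = (0.80952 + 0.92500 + 0.55696 + 0.92157) / 4 = 0.8033

0.8033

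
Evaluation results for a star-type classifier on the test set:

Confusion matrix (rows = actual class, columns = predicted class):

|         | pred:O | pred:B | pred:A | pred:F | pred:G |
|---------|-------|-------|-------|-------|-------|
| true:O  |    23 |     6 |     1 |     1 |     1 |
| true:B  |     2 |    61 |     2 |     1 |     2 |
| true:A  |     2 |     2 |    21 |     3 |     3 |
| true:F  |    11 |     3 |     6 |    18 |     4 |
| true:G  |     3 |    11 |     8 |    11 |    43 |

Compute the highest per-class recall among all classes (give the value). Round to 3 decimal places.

0.897

Per-class recall (TP/(TP+FN)):
  O: TP=23, FN=6+1+1+1=9 → 23/32 = 0.7188
  B: TP=61, FN=2+2+1+2=7 → 61/68 = 0.8971
  A: TP=21, FN=2+2+3+3=10 → 21/31 = 0.6774
  F: TP=18, FN=11+3+6+4=24 → 18/42 = 0.4286
  G: TP=43, FN=3+11+8+11=33 → 43/76 = 0.5658
Highest is class 'B' with recall = 0.897.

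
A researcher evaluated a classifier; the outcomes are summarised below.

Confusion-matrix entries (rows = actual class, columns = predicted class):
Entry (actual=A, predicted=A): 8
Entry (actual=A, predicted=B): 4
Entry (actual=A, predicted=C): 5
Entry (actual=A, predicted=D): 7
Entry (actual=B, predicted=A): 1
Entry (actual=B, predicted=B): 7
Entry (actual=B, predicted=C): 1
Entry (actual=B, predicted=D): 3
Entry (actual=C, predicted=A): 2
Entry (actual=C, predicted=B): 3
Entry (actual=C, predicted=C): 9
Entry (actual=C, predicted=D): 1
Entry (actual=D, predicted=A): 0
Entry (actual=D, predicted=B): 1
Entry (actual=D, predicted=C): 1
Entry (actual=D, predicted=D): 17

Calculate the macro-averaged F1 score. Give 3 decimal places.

0.570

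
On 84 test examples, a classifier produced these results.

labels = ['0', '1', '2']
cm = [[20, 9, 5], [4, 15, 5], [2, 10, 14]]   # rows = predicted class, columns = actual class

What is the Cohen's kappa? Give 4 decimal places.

Observed agreement pₒ = trace/N = 49/84 = 0.58333
Expected agreement pₑ = Σ (rowᵢ·colᵢ)/N² = (26·34 + 34·24 + 24·26)/84² = 0.32937
κ = (pₒ − pₑ)/(1 − pₑ) = (0.58333 − 0.32937)/(1 − 0.32937) = 0.3787

0.3787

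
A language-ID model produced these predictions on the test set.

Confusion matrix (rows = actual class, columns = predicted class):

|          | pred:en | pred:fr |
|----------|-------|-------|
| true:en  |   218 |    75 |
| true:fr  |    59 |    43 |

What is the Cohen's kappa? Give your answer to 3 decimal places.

Observed agreement pₒ = trace/N = 261/395 = 0.6608
Expected agreement pₑ = Σ (rowᵢ·colᵢ)/N² = (293·277 + 102·118)/395² = 0.5973
κ = (pₒ − pₑ)/(1 − pₑ) = (0.6608 − 0.5973)/(1 − 0.5973) = 0.158

0.158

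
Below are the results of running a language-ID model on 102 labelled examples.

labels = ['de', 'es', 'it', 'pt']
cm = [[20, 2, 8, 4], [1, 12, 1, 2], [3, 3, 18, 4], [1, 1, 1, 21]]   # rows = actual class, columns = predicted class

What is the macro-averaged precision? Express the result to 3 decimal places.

0.697

Per-class precision (TP/(TP+FP)):
  de: TP=20, FP=1+3+1=5 → 20/25 = 0.8000
  es: TP=12, FP=2+3+1=6 → 12/18 = 0.6667
  it: TP=18, FP=8+1+1=10 → 18/28 = 0.6429
  pt: TP=21, FP=4+2+4=10 → 21/31 = 0.6774
Macro-precision = mean = (0.8000 + 0.6667 + 0.6429 + 0.6774) / 4 = 0.697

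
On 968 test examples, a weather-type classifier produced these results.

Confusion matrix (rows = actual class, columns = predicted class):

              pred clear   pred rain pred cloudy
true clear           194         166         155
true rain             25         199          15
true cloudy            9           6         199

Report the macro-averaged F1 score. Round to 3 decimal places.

Per-class F1 score (2·TP/(2·TP+FP+FN)):
  clear: TP=194, FP=25+9=34, FN=166+155=321 → 388/743 = 0.5222
  rain: TP=199, FP=166+6=172, FN=25+15=40 → 398/610 = 0.6525
  cloudy: TP=199, FP=155+15=170, FN=9+6=15 → 398/583 = 0.6827
Macro-F1 score = mean = (0.5222 + 0.6525 + 0.6827) / 3 = 0.619

0.619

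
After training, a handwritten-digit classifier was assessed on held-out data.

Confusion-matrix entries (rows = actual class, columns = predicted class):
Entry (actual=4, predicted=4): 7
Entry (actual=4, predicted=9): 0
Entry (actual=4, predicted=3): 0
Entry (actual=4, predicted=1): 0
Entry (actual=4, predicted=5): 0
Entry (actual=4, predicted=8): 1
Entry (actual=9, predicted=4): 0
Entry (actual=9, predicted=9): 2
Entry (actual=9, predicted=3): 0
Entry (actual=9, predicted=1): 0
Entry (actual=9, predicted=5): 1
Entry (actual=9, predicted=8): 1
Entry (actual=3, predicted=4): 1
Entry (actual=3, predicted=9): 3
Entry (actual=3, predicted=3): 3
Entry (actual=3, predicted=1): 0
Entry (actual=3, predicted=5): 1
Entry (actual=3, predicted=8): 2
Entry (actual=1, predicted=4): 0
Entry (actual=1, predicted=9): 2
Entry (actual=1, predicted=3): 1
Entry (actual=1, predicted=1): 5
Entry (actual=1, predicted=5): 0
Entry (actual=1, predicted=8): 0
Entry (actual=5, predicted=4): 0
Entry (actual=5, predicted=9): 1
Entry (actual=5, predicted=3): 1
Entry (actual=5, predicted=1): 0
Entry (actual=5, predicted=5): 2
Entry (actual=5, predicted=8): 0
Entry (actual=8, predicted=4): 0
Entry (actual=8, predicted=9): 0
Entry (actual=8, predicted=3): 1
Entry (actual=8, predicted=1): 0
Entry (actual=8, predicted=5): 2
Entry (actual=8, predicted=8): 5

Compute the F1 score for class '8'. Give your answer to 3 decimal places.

One-vs-rest for '8': TP = diagonal; FP = other classes predicted '8'; FN = '8' predicted as other.
F1 score = 2·TP/(2·TP+FP+FN).
8: TP=5, FP=1+1+2+0+0=4, FN=0+0+1+0+2=3 → 10/17 = 0.5882

0.588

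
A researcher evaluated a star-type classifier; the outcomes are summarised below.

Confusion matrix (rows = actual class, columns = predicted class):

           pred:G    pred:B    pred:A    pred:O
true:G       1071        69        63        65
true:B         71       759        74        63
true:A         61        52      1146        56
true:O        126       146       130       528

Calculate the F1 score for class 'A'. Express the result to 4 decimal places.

0.8402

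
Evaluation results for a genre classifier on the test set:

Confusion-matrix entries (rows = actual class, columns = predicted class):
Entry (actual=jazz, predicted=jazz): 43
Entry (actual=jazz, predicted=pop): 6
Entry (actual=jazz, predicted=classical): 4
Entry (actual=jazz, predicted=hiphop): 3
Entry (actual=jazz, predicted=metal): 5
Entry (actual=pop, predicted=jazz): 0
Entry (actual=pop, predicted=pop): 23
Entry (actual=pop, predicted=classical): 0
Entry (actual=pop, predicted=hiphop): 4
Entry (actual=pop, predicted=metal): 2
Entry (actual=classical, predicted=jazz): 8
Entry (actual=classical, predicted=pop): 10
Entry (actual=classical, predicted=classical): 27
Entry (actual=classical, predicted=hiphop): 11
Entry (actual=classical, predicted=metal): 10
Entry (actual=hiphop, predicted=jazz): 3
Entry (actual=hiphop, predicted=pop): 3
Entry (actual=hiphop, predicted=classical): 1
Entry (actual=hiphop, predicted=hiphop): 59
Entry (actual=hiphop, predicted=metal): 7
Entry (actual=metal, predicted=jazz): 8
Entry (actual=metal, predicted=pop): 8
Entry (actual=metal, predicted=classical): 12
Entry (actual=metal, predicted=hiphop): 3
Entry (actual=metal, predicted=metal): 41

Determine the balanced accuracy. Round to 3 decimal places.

0.657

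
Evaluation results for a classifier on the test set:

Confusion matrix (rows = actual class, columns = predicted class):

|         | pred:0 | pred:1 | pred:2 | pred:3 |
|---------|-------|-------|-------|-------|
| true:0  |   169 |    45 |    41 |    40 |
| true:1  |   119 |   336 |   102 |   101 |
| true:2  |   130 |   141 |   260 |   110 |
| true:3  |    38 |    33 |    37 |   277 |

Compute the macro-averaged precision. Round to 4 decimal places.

Per-class precision (TP/(TP+FP)):
  0: TP=169, FP=119+130+38=287 → 169/456 = 0.37061
  1: TP=336, FP=45+141+33=219 → 336/555 = 0.60541
  2: TP=260, FP=41+102+37=180 → 260/440 = 0.59091
  3: TP=277, FP=40+101+110=251 → 277/528 = 0.52462
Macro-precision = mean = (0.37061 + 0.60541 + 0.59091 + 0.52462) / 4 = 0.5229

0.5229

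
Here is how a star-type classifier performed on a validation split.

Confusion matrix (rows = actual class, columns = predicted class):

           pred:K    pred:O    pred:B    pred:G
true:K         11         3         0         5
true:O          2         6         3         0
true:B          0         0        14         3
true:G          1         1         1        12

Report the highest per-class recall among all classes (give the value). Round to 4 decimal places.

Per-class recall (TP/(TP+FN)):
  K: TP=11, FN=3+0+5=8 → 11/19 = 0.57895
  O: TP=6, FN=2+3+0=5 → 6/11 = 0.54545
  B: TP=14, FN=0+0+3=3 → 14/17 = 0.82353
  G: TP=12, FN=1+1+1=3 → 12/15 = 0.80000
Highest is class 'B' with recall = 0.8235.

0.8235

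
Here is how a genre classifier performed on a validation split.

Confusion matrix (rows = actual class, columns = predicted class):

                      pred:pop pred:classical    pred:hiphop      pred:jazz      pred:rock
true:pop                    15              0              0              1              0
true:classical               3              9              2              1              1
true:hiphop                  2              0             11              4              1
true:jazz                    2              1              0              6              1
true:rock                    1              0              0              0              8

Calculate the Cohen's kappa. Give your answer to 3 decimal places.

Observed agreement pₒ = trace/N = 49/69 = 0.7101
Expected agreement pₑ = Σ (rowᵢ·colᵢ)/N² = (16·23 + 16·10 + 18·13 + 10·12 + 9·11)/69² = 0.2060
κ = (pₒ − pₑ)/(1 − pₑ) = (0.7101 − 0.2060)/(1 − 0.2060) = 0.635

0.635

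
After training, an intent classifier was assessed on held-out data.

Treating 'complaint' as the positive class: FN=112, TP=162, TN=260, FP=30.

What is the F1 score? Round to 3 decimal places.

Precision = TP/(TP+FP) = 162/192 = 0.8438
Recall = TP/(TP+FN) = 162/274 = 0.5912
F1 = 2·TP/(2·TP+FP+FN) = 324/466 = 0.695

0.695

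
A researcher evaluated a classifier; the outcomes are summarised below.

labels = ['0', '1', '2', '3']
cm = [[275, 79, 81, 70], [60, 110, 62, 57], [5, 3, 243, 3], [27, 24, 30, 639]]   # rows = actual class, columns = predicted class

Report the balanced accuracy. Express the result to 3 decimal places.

0.692

Balanced accuracy = mean of per-class recall.
  0: recall = 275/505 = 0.5446
  1: recall = 110/289 = 0.3806
  2: recall = 243/254 = 0.9567
  3: recall = 639/720 = 0.8875
Mean = (0.5446 + 0.3806 + 0.9567 + 0.8875) / 4 = 0.692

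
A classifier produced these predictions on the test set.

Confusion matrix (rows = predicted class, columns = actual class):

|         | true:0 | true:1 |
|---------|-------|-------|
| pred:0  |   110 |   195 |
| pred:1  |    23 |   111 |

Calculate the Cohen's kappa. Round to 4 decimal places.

0.1390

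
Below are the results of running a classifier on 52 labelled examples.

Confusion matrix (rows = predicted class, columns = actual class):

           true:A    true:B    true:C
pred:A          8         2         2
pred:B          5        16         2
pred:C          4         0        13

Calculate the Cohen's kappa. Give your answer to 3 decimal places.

Observed agreement pₒ = trace/N = 37/52 = 0.7115
Expected agreement pₑ = Σ (rowᵢ·colᵢ)/N² = (17·12 + 18·23 + 17·17)/52² = 0.3354
κ = (pₒ − pₑ)/(1 − pₑ) = (0.7115 − 0.3354)/(1 − 0.3354) = 0.566

0.566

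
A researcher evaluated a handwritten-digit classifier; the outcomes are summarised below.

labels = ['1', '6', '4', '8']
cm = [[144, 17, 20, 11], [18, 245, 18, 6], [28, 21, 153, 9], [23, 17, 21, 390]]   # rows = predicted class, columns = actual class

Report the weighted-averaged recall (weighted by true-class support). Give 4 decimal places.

Per-class recall (TP/(TP+FN)):
  1: TP=144, FN=18+28+23=69 → 144/213 = 0.67606
  6: TP=245, FN=17+21+17=55 → 245/300 = 0.81667
  4: TP=153, FN=20+18+21=59 → 153/212 = 0.72170
  8: TP=390, FN=11+6+9=26 → 390/416 = 0.93750
Weighted-recall = Σ (supportᵢ/N)·recallᵢ with N=1141: (213/1141)·0.67606 + (300/1141)·0.81667 + (212/1141)·0.72170 + (416/1141)·0.93750 = 0.8168

0.8168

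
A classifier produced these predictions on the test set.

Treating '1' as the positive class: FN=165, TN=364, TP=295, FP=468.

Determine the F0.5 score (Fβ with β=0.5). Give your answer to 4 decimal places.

0.4200

Fβ = (1+β²)·TP / ((1+β²)·TP + β²·FN + FP), with β²=1/4
= 1.25·295 / (1.25·295 + 0.25·165 + 468) = 0.4200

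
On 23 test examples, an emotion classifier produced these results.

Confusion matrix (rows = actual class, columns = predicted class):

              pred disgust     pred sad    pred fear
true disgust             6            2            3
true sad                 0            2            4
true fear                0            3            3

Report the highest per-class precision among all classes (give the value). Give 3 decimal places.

1.000

Per-class precision (TP/(TP+FP)):
  disgust: TP=6, FP=0+0=0 → 6/6 = 1.0000
  sad: TP=2, FP=2+3=5 → 2/7 = 0.2857
  fear: TP=3, FP=3+4=7 → 3/10 = 0.3000
Highest is class 'disgust' with precision = 1.000.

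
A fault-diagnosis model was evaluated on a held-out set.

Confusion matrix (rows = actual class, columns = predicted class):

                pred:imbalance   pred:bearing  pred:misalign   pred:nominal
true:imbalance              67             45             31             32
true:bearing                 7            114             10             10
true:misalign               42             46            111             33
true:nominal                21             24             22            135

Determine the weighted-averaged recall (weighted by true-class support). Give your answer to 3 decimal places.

0.569

Per-class recall (TP/(TP+FN)):
  imbalance: TP=67, FN=45+31+32=108 → 67/175 = 0.3829
  bearing: TP=114, FN=7+10+10=27 → 114/141 = 0.8085
  misalign: TP=111, FN=42+46+33=121 → 111/232 = 0.4784
  nominal: TP=135, FN=21+24+22=67 → 135/202 = 0.6683
Weighted-recall = Σ (supportᵢ/N)·recallᵢ with N=750: (175/750)·0.3829 + (141/750)·0.8085 + (232/750)·0.4784 + (202/750)·0.6683 = 0.569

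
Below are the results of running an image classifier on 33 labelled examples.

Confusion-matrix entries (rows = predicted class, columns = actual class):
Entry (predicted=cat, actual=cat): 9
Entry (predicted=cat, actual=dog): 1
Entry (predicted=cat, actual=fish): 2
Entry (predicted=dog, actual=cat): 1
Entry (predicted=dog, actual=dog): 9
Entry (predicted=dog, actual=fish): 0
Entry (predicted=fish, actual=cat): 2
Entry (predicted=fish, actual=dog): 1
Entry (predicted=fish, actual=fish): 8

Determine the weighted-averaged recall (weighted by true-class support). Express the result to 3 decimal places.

0.788

Per-class recall (TP/(TP+FN)):
  cat: TP=9, FN=1+2=3 → 9/12 = 0.7500
  dog: TP=9, FN=1+1=2 → 9/11 = 0.8182
  fish: TP=8, FN=2+0=2 → 8/10 = 0.8000
Weighted-recall = Σ (supportᵢ/N)·recallᵢ with N=33: (12/33)·0.7500 + (11/33)·0.8182 + (10/33)·0.8000 = 0.788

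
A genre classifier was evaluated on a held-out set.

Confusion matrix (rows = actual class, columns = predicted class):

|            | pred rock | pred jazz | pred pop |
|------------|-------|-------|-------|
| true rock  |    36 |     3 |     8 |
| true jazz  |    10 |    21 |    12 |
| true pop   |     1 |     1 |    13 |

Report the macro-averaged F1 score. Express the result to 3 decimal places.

Per-class F1 score (2·TP/(2·TP+FP+FN)):
  rock: TP=36, FP=10+1=11, FN=3+8=11 → 72/94 = 0.7660
  jazz: TP=21, FP=3+1=4, FN=10+12=22 → 42/68 = 0.6176
  pop: TP=13, FP=8+12=20, FN=1+1=2 → 26/48 = 0.5417
Macro-F1 score = mean = (0.7660 + 0.6176 + 0.5417) / 3 = 0.642

0.642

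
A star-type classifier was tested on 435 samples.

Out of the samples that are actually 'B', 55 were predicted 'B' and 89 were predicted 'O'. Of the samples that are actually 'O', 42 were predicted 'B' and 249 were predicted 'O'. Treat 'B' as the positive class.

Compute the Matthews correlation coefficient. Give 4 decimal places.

MCC = (TP·TN − FP·FN) / √((TP+FP)(TP+FN)(TN+FP)(TN+FN))
Numerator = 55·249 − 42·89 = 9957
Denominator = √(97·144·291·338) = √1373864544 = 37065.6788
MCC = 9957 / 37065.6788 = 0.2686

0.2686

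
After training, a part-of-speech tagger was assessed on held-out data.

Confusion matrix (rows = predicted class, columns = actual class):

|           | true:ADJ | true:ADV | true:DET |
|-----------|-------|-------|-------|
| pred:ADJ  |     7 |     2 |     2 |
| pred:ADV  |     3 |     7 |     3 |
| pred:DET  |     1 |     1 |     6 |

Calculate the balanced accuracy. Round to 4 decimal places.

Balanced accuracy = mean of per-class recall.
  ADJ: recall = 7/11 = 0.63636
  ADV: recall = 7/10 = 0.70000
  DET: recall = 6/11 = 0.54545
Mean = (0.63636 + 0.70000 + 0.54545) / 3 = 0.6273

0.6273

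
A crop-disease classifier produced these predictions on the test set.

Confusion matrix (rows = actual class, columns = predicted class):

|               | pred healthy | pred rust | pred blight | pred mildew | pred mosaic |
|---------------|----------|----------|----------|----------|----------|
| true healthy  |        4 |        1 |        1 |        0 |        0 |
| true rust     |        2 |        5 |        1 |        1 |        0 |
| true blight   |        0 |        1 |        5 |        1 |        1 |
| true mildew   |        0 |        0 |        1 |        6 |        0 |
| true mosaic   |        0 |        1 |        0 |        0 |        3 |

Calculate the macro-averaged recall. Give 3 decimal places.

Per-class recall (TP/(TP+FN)):
  healthy: TP=4, FN=1+1+0+0=2 → 4/6 = 0.6667
  rust: TP=5, FN=2+1+1+0=4 → 5/9 = 0.5556
  blight: TP=5, FN=0+1+1+1=3 → 5/8 = 0.6250
  mildew: TP=6, FN=0+0+1+0=1 → 6/7 = 0.8571
  mosaic: TP=3, FN=0+1+0+0=1 → 3/4 = 0.7500
Macro-recall = mean = (0.6667 + 0.5556 + 0.6250 + 0.8571 + 0.7500) / 5 = 0.691

0.691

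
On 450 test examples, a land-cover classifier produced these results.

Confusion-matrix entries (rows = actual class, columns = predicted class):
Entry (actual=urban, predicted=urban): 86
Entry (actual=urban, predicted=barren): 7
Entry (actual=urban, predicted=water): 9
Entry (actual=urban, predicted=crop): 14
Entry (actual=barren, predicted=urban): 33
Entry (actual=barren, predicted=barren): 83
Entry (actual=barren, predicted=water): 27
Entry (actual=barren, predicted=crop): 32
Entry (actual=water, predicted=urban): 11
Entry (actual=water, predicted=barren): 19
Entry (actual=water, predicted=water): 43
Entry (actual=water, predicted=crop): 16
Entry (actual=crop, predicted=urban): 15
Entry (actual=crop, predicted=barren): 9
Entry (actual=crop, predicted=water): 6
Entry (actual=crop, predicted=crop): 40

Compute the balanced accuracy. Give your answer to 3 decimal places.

0.568

Balanced accuracy = mean of per-class recall.
  urban: recall = 86/116 = 0.7414
  barren: recall = 83/175 = 0.4743
  water: recall = 43/89 = 0.4831
  crop: recall = 40/70 = 0.5714
Mean = (0.7414 + 0.4743 + 0.4831 + 0.5714) / 4 = 0.568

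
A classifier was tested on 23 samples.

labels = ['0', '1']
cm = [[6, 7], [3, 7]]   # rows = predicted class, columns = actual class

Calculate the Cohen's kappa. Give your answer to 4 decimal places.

Observed agreement pₒ = trace/N = 13/23 = 0.56522
Expected agreement pₑ = Σ (rowᵢ·colᵢ)/N² = (9·13 + 14·10)/23² = 0.48582
κ = (pₒ − pₑ)/(1 − pₑ) = (0.56522 − 0.48582)/(1 − 0.48582) = 0.1544

0.1544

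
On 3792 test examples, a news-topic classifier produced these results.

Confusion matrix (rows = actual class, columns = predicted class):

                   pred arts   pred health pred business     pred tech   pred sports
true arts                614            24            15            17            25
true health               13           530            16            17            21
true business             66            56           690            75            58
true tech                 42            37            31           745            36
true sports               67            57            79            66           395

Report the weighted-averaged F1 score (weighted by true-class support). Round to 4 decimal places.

0.7810

Per-class F1 score (2·TP/(2·TP+FP+FN)):
  arts: TP=614, FP=13+66+42+67=188, FN=24+15+17+25=81 → 1228/1497 = 0.82031
  health: TP=530, FP=24+56+37+57=174, FN=13+16+17+21=67 → 1060/1301 = 0.81476
  business: TP=690, FP=15+16+31+79=141, FN=66+56+75+58=255 → 1380/1776 = 0.77703
  tech: TP=745, FP=17+17+75+66=175, FN=42+37+31+36=146 → 1490/1811 = 0.82275
  sports: TP=395, FP=25+21+58+36=140, FN=67+57+79+66=269 → 790/1199 = 0.65888
Weighted-F1 score = Σ (supportᵢ/N)·F1 scoreᵢ with N=3792: (695/3792)·0.82031 + (597/3792)·0.81476 + (945/3792)·0.77703 + (891/3792)·0.82275 + (664/3792)·0.65888 = 0.7810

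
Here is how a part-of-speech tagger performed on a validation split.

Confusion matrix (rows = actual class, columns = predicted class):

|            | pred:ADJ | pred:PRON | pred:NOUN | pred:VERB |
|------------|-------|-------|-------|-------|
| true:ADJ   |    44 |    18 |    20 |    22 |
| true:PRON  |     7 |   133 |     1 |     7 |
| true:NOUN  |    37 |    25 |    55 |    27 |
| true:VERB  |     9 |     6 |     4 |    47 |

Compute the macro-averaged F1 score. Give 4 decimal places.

0.5728

Per-class F1 score (2·TP/(2·TP+FP+FN)):
  ADJ: TP=44, FP=7+37+9=53, FN=18+20+22=60 → 88/201 = 0.43781
  PRON: TP=133, FP=18+25+6=49, FN=7+1+7=15 → 266/330 = 0.80606
  NOUN: TP=55, FP=20+1+4=25, FN=37+25+27=89 → 110/224 = 0.49107
  VERB: TP=47, FP=22+7+27=56, FN=9+6+4=19 → 94/169 = 0.55621
Macro-F1 score = mean = (0.43781 + 0.80606 + 0.49107 + 0.55621) / 4 = 0.5728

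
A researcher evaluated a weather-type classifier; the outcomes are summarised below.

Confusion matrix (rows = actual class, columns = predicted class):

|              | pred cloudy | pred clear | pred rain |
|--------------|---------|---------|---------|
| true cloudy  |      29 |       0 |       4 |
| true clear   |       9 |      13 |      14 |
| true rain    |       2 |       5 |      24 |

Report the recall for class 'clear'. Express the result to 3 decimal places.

One-vs-rest for 'clear': TP = diagonal; FP = other classes predicted 'clear'; FN = 'clear' predicted as other.
recall = TP/(TP+FN).
clear: TP=13, FN=9+14=23 → 13/36 = 0.3611

0.361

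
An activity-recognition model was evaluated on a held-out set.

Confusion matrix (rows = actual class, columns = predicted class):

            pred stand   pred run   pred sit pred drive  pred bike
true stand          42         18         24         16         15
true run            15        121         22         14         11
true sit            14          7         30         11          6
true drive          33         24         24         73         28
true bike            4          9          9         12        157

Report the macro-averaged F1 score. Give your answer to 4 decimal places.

0.5256

Per-class F1 score (2·TP/(2·TP+FP+FN)):
  stand: TP=42, FP=15+14+33+4=66, FN=18+24+16+15=73 → 84/223 = 0.37668
  run: TP=121, FP=18+7+24+9=58, FN=15+22+14+11=62 → 242/362 = 0.66851
  sit: TP=30, FP=24+22+24+9=79, FN=14+7+11+6=38 → 60/177 = 0.33898
  drive: TP=73, FP=16+14+11+12=53, FN=33+24+24+28=109 → 146/308 = 0.47403
  bike: TP=157, FP=15+11+6+28=60, FN=4+9+9+12=34 → 314/408 = 0.76961
Macro-F1 score = mean = (0.37668 + 0.66851 + 0.33898 + 0.47403 + 0.76961) / 5 = 0.5256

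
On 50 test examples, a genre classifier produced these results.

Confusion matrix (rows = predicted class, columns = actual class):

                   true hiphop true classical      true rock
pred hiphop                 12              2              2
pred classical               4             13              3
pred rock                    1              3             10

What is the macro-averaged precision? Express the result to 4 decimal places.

0.7048

Per-class precision (TP/(TP+FP)):
  hiphop: TP=12, FP=2+2=4 → 12/16 = 0.75000
  classical: TP=13, FP=4+3=7 → 13/20 = 0.65000
  rock: TP=10, FP=1+3=4 → 10/14 = 0.71429
Macro-precision = mean = (0.75000 + 0.65000 + 0.71429) / 3 = 0.7048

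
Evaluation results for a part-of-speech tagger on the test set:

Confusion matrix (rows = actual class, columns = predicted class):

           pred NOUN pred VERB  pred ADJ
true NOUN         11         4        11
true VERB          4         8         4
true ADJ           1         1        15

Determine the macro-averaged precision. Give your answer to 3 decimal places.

0.601

Per-class precision (TP/(TP+FP)):
  NOUN: TP=11, FP=4+1=5 → 11/16 = 0.6875
  VERB: TP=8, FP=4+1=5 → 8/13 = 0.6154
  ADJ: TP=15, FP=11+4=15 → 15/30 = 0.5000
Macro-precision = mean = (0.6875 + 0.6154 + 0.5000) / 3 = 0.601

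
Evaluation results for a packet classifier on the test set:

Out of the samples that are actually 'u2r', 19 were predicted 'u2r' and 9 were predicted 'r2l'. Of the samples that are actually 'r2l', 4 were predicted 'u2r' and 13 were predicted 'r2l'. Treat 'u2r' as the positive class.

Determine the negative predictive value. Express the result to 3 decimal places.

0.591

NPV = TN/(TN+FN) = 13/(13+9) = 0.591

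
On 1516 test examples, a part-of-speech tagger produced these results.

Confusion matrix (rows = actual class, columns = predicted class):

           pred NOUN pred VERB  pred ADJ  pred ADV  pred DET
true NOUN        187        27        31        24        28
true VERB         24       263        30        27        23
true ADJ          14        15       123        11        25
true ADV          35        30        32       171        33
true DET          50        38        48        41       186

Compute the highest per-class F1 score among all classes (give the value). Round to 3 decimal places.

Per-class F1 score (2·TP/(2·TP+FP+FN)):
  NOUN: TP=187, FP=24+14+35+50=123, FN=27+31+24+28=110 → 374/607 = 0.6161
  VERB: TP=263, FP=27+15+30+38=110, FN=24+30+27+23=104 → 526/740 = 0.7108
  ADJ: TP=123, FP=31+30+32+48=141, FN=14+15+11+25=65 → 246/452 = 0.5442
  ADV: TP=171, FP=24+27+11+41=103, FN=35+30+32+33=130 → 342/575 = 0.5948
  DET: TP=186, FP=28+23+25+33=109, FN=50+38+48+41=177 → 372/658 = 0.5653
Highest is class 'VERB' with F1 score = 0.711.

0.711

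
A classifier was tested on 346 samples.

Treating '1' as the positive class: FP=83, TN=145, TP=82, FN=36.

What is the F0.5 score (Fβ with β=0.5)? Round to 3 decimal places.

0.527

Fβ = (1+β²)·TP / ((1+β²)·TP + β²·FN + FP), with β²=1/4
= 1.25·82 / (1.25·82 + 0.25·36 + 83) = 0.527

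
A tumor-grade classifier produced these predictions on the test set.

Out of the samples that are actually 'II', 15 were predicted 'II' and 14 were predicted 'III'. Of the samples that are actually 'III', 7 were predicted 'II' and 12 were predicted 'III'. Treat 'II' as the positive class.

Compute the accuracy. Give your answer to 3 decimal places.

Accuracy = (TP+TN)/N = (15+12)/48 = 0.563

0.563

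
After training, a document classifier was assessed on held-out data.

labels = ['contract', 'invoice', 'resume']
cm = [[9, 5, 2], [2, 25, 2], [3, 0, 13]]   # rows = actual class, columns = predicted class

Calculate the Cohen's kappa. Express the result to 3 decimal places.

Observed agreement pₒ = trace/N = 47/61 = 0.7705
Expected agreement pₑ = Σ (rowᵢ·colᵢ)/N² = (16·14 + 29·30 + 16·17)/61² = 0.3671
κ = (pₒ − pₑ)/(1 − pₑ) = (0.7705 − 0.3671)/(1 − 0.3671) = 0.637

0.637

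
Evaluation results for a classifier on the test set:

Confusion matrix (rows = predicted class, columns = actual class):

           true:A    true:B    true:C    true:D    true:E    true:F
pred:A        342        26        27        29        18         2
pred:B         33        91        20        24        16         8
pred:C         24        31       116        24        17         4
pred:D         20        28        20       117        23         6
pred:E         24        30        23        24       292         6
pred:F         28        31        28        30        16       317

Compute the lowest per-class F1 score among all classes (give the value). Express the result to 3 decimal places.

0.424

Per-class F1 score (2·TP/(2·TP+FP+FN)):
  A: TP=342, FP=26+27+29+18+2=102, FN=33+24+20+24+28=129 → 684/915 = 0.7475
  B: TP=91, FP=33+20+24+16+8=101, FN=26+31+28+30+31=146 → 182/429 = 0.4242
  C: TP=116, FP=24+31+24+17+4=100, FN=27+20+20+23+28=118 → 232/450 = 0.5156
  D: TP=117, FP=20+28+20+23+6=97, FN=29+24+24+24+30=131 → 234/462 = 0.5065
  E: TP=292, FP=24+30+23+24+6=107, FN=18+16+17+23+16=90 → 584/781 = 0.7478
  F: TP=317, FP=28+31+28+30+16=133, FN=2+8+4+6+6=26 → 634/793 = 0.7995
Lowest is class 'B' with F1 score = 0.424.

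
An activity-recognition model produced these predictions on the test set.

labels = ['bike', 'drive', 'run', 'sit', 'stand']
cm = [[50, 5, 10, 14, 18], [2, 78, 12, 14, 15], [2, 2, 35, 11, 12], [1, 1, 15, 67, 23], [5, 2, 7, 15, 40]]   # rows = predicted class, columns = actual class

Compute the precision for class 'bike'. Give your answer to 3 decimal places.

One-vs-rest for 'bike': TP = diagonal; FP = other classes predicted 'bike'; FN = 'bike' predicted as other.
precision = TP/(TP+FP).
bike: TP=50, FP=5+10+14+18=47 → 50/97 = 0.5155

0.515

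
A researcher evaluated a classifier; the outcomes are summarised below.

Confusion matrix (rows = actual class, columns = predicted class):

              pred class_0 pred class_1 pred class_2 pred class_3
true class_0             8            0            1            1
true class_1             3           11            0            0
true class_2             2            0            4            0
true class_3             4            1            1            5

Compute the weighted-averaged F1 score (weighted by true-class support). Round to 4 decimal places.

0.6888

Per-class F1 score (2·TP/(2·TP+FP+FN)):
  class_0: TP=8, FP=3+2+4=9, FN=0+1+1=2 → 16/27 = 0.59259
  class_1: TP=11, FP=0+0+1=1, FN=3+0+0=3 → 22/26 = 0.84615
  class_2: TP=4, FP=1+0+1=2, FN=2+0+0=2 → 8/12 = 0.66667
  class_3: TP=5, FP=1+0+0=1, FN=4+1+1=6 → 10/17 = 0.58824
Weighted-F1 score = Σ (supportᵢ/N)·F1 scoreᵢ with N=41: (10/41)·0.59259 + (14/41)·0.84615 + (6/41)·0.66667 + (11/41)·0.58824 = 0.6888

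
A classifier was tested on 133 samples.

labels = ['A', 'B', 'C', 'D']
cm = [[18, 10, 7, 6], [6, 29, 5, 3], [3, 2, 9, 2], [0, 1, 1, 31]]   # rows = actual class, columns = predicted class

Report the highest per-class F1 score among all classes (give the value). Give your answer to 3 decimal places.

0.827

Per-class F1 score (2·TP/(2·TP+FP+FN)):
  A: TP=18, FP=6+3+0=9, FN=10+7+6=23 → 36/68 = 0.5294
  B: TP=29, FP=10+2+1=13, FN=6+5+3=14 → 58/85 = 0.6824
  C: TP=9, FP=7+5+1=13, FN=3+2+2=7 → 18/38 = 0.4737
  D: TP=31, FP=6+3+2=11, FN=0+1+1=2 → 62/75 = 0.8267
Highest is class 'D' with F1 score = 0.827.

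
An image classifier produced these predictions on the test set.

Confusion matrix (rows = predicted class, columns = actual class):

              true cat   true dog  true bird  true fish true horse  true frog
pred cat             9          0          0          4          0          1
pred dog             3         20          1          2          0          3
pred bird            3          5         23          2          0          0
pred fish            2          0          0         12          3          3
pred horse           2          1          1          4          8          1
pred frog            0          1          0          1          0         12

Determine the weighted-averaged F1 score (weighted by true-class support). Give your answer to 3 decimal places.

Per-class F1 score (2·TP/(2·TP+FP+FN)):
  cat: TP=9, FP=0+0+4+0+1=5, FN=3+3+2+2+0=10 → 18/33 = 0.5455
  dog: TP=20, FP=3+1+2+0+3=9, FN=0+5+0+1+1=7 → 40/56 = 0.7143
  bird: TP=23, FP=3+5+2+0+0=10, FN=0+1+0+1+0=2 → 46/58 = 0.7931
  fish: TP=12, FP=2+0+0+3+3=8, FN=4+2+2+4+1=13 → 24/45 = 0.5333
  horse: TP=8, FP=2+1+1+4+1=9, FN=0+0+0+3+0=3 → 16/28 = 0.5714
  frog: TP=12, FP=0+1+0+1+0=2, FN=1+3+0+3+1=8 → 24/34 = 0.7059
Weighted-F1 score = Σ (supportᵢ/N)·F1 scoreᵢ with N=127: (19/127)·0.5455 + (27/127)·0.7143 + (25/127)·0.7931 + (25/127)·0.5333 + (11/127)·0.5714 + (20/127)·0.7059 = 0.655

0.655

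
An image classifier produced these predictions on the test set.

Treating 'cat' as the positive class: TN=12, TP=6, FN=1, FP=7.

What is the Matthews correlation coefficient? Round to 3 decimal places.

0.434

MCC = (TP·TN − FP·FN) / √((TP+FP)(TP+FN)(TN+FP)(TN+FN))
Numerator = 6·12 − 7·1 = 65
Denominator = √(13·7·19·13) = √22477 = 149.9233
MCC = 65 / 149.9233 = 0.434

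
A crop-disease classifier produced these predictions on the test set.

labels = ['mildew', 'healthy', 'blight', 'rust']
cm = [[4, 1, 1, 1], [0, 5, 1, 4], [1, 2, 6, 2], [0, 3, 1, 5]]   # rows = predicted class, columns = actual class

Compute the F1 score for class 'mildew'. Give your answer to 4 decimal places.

Treat 'mildew' as positive and all other classes as negative.
F1 score = 2·TP/(2·TP+FP+FN).
mildew: TP=4, FP=1+1+1=3, FN=0+1+0=1 → 8/12 = 0.66667

0.6667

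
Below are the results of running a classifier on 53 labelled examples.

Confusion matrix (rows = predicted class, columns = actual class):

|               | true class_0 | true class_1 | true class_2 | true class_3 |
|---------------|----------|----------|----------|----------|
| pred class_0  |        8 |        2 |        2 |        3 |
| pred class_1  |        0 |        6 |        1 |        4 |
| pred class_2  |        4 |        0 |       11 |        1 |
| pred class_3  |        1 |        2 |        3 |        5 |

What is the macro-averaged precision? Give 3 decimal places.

0.555

Per-class precision (TP/(TP+FP)):
  class_0: TP=8, FP=2+2+3=7 → 8/15 = 0.5333
  class_1: TP=6, FP=0+1+4=5 → 6/11 = 0.5455
  class_2: TP=11, FP=4+0+1=5 → 11/16 = 0.6875
  class_3: TP=5, FP=1+2+3=6 → 5/11 = 0.4545
Macro-precision = mean = (0.5333 + 0.5455 + 0.6875 + 0.4545) / 4 = 0.555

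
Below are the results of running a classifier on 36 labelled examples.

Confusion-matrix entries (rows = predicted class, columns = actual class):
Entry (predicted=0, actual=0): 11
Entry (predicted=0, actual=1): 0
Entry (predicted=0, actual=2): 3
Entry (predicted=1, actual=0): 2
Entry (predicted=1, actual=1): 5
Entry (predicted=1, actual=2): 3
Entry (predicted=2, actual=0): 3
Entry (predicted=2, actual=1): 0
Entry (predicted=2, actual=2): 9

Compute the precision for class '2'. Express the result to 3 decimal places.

0.750

Treat '2' as positive and all other classes as negative.
precision = TP/(TP+FP).
2: TP=9, FP=3+0=3 → 9/12 = 0.7500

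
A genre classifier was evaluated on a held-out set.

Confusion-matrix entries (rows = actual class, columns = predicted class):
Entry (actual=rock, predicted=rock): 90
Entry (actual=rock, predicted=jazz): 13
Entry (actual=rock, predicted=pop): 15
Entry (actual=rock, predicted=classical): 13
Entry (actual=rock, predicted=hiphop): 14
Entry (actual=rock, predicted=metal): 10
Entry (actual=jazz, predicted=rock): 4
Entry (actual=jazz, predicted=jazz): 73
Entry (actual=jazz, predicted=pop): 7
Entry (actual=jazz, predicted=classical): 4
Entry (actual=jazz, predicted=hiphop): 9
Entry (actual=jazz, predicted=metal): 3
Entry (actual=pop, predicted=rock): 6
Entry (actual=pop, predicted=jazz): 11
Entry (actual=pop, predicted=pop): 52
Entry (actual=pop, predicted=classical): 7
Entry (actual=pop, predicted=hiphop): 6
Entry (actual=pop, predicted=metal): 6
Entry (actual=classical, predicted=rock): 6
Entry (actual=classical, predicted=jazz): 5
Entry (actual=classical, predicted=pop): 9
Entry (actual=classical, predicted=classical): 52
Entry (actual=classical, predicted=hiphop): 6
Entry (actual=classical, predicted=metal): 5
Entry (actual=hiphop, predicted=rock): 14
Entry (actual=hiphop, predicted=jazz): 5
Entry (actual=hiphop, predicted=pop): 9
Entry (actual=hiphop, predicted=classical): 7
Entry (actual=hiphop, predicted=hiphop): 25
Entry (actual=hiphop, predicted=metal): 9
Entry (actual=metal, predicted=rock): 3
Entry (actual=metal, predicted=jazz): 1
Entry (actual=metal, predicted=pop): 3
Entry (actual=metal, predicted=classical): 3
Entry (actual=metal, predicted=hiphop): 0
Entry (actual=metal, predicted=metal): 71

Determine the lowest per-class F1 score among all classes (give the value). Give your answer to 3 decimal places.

0.388

Per-class F1 score (2·TP/(2·TP+FP+FN)):
  rock: TP=90, FP=4+6+6+14+3=33, FN=13+15+13+14+10=65 → 180/278 = 0.6475
  jazz: TP=73, FP=13+11+5+5+1=35, FN=4+7+4+9+3=27 → 146/208 = 0.7019
  pop: TP=52, FP=15+7+9+9+3=43, FN=6+11+7+6+6=36 → 104/183 = 0.5683
  classical: TP=52, FP=13+4+7+7+3=34, FN=6+5+9+6+5=31 → 104/169 = 0.6154
  hiphop: TP=25, FP=14+9+6+6+0=35, FN=14+5+9+7+9=44 → 50/129 = 0.3876
  metal: TP=71, FP=10+3+6+5+9=33, FN=3+1+3+3+0=10 → 142/185 = 0.7676
Lowest is class 'hiphop' with F1 score = 0.388.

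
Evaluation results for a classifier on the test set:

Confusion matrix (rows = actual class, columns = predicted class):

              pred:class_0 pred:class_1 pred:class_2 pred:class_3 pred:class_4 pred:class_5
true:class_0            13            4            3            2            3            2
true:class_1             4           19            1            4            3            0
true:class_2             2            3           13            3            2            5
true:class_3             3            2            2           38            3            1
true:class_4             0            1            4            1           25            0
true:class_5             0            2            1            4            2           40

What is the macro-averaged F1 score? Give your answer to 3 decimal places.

Per-class F1 score (2·TP/(2·TP+FP+FN)):
  class_0: TP=13, FP=4+2+3+0+0=9, FN=4+3+2+3+2=14 → 26/49 = 0.5306
  class_1: TP=19, FP=4+3+2+1+2=12, FN=4+1+4+3+0=12 → 38/62 = 0.6129
  class_2: TP=13, FP=3+1+2+4+1=11, FN=2+3+3+2+5=15 → 26/52 = 0.5000
  class_3: TP=38, FP=2+4+3+1+4=14, FN=3+2+2+3+1=11 → 76/101 = 0.7525
  class_4: TP=25, FP=3+3+2+3+2=13, FN=0+1+4+1+0=6 → 50/69 = 0.7246
  class_5: TP=40, FP=2+0+5+1+0=8, FN=0+2+1+4+2=9 → 80/97 = 0.8247
Macro-F1 score = mean = (0.5306 + 0.6129 + 0.5000 + 0.7525 + 0.7246 + 0.8247) / 6 = 0.658

0.658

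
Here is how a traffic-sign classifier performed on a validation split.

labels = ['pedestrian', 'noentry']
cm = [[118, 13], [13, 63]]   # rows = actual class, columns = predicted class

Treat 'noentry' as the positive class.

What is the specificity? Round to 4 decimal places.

0.9008

Specificity = TN/(TN+FP) = 118/(118+13) = 0.9008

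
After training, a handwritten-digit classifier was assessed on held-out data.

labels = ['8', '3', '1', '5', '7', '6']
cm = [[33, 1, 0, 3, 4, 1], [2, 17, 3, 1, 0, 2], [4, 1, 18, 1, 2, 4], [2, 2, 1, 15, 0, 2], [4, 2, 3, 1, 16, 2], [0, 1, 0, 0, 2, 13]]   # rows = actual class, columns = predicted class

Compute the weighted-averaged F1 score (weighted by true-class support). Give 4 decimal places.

0.6860

Per-class F1 score (2·TP/(2·TP+FP+FN)):
  8: TP=33, FP=2+4+2+4+0=12, FN=1+0+3+4+1=9 → 66/87 = 0.75862
  3: TP=17, FP=1+1+2+2+1=7, FN=2+3+1+0+2=8 → 34/49 = 0.69388
  1: TP=18, FP=0+3+1+3+0=7, FN=4+1+1+2+4=12 → 36/55 = 0.65455
  5: TP=15, FP=3+1+1+1+0=6, FN=2+2+1+0+2=7 → 30/43 = 0.69767
  7: TP=16, FP=4+0+2+0+2=8, FN=4+2+3+1+2=12 → 32/52 = 0.61538
  6: TP=13, FP=1+2+4+2+2=11, FN=0+1+0+0+2=3 → 26/40 = 0.65000
Weighted-F1 score = Σ (supportᵢ/N)·F1 scoreᵢ with N=163: (42/163)·0.75862 + (25/163)·0.69388 + (30/163)·0.65455 + (22/163)·0.69767 + (28/163)·0.61538 + (16/163)·0.65000 = 0.6860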